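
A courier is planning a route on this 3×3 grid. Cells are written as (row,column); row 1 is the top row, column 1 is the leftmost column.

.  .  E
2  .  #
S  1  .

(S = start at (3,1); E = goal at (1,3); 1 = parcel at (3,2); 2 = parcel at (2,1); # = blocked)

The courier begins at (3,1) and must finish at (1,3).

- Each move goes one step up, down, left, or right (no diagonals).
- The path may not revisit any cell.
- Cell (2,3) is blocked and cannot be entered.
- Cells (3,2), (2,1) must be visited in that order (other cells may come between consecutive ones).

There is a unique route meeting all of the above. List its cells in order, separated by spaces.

(3,1) (3,2) (2,2) (2,1) (1,1) (1,2) (1,3)

The waypoints must appear in the order (3,2), (2,1), with no cell reused.
Route from (3,1): right to (3,2), up to (2,2), left to (2,1), up to (1,1), 2× right (reaching (1,3)) — 6 moves in all.
Check: order respected (1 at step 1, 2 at step 3).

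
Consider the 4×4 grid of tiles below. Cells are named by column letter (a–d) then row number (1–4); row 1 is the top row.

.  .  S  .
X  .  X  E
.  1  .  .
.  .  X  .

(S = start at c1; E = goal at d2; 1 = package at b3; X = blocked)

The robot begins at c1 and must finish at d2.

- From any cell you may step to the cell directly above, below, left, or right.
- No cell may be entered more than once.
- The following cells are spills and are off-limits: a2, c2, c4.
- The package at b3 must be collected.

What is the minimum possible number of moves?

Any route passes through b3 somewhere between c1 and d2. Summing Manhattan distances along the two legs (c1 → b3 → d2) gives a lower bound of 3 + 3 = 6 moves.
A route of 6 moves achieves this: c1 → b1 → b2 → b3 → c3 → d3 → d2.
Since 6 matches the lower bound, it is optimal.

6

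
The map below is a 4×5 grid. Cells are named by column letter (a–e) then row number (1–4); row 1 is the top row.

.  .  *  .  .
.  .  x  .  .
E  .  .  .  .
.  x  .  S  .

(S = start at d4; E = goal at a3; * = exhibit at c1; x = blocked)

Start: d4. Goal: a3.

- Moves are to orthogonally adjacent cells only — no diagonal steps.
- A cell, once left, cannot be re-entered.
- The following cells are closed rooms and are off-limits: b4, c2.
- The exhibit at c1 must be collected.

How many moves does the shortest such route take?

Any route passes through c1 somewhere between d4 and a3. Summing Manhattan distances along the two legs (d4 → c1 → a3) gives a lower bound of 4 + 4 = 8 moves.
A route of 8 moves achieves this: d4 → d3 → d2 → d1 → c1 → b1 → b2 → b3 → a3.
Since 8 matches the lower bound, it is optimal.

8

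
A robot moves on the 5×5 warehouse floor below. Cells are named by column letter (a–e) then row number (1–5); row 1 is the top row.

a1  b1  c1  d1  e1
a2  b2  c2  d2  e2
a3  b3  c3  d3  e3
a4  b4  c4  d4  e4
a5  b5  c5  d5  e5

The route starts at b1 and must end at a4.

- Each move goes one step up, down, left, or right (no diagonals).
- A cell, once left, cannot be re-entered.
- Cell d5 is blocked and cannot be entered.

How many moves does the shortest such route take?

4

The Manhattan distance from b1 to a4 is |1−4| + |2−1| = 4, so at least 4 moves are needed.
A route of 4 moves achieves this: b1 → b2 → b3 → b4 → a4.
Since 4 matches the lower bound, it is optimal.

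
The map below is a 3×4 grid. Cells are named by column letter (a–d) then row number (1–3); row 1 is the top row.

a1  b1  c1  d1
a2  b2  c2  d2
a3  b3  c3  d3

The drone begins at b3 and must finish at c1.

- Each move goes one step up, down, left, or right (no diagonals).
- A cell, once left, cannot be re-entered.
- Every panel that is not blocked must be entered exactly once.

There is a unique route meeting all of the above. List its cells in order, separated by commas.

b3, a3, a2, a1, b1, b2, c2, c3, d3, d2, d1, c1

Need to visit all 12 open cells exactly once, starting at b3 and ending at c1.
Route from b3: left 1 to a3, up 2 to a1, right 1 to b1, down 1 to b2, right 1 to c2, down 1 to c3, right 1 to d3, up 2 to d1, left 1 to c1 — 11 moves in all.
Check: all 12 open cells covered.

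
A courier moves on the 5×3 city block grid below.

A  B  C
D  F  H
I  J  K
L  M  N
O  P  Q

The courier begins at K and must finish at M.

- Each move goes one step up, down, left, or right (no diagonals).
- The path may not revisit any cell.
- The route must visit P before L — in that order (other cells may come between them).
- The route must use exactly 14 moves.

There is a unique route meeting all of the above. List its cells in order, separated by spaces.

K N Q P O L I D A B C H F J M

The waypoints must appear in the order P, L, with no cell reused.
Route from K: down 2 to Q, left 2 to O, up 4 to A, right 2 to C, down 1 to H, left 1 to F, down 2 to M — 14 moves in all.
Check: order respected (P at step 3, L at step 5); 14 moves as required.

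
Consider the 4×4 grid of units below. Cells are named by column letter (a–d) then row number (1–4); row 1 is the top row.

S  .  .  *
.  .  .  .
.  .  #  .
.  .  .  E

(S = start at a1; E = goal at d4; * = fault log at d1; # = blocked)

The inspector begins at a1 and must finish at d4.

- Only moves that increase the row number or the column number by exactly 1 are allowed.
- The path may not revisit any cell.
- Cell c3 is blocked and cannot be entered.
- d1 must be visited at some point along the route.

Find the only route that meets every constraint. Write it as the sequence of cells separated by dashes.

a1 - b1 - c1 - d1 - d2 - d3 - d4

Moves only go right or down, so the column and row indices never decrease.
Route from a1: right 3 to d1, down 3 to d4 — 6 moves in all.
Check: all required cells visited.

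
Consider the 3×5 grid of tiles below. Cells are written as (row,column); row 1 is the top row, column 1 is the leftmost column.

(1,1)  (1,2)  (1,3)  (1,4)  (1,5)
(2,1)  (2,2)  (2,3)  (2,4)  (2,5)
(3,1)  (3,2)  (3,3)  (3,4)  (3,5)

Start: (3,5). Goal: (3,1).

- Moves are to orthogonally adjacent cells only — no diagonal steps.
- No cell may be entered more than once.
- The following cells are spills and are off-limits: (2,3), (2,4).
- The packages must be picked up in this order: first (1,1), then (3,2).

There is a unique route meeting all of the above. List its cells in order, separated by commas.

The waypoints must appear in the order (1,1), (3,2), with no cell reused.
Route from (3,5): 2× up (reaching (1,5)), 4× left (reaching (1,1)), down to (2,1), right to (2,2), down to (3,2), left to (3,1) — 10 moves in all.
Check: order respected ((1,1) at step 6, (3,2) at step 9).

(3,5), (2,5), (1,5), (1,4), (1,3), (1,2), (1,1), (2,1), (2,2), (3,2), (3,1)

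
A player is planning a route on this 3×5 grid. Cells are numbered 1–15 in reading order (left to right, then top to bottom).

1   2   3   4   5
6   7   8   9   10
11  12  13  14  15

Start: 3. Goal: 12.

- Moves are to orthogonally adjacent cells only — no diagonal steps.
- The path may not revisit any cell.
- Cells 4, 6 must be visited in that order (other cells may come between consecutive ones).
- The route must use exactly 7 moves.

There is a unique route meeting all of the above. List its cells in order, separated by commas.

The waypoints must appear in the order 4, 6, with no cell reused.
Route from 3: right 1 to 4, down 1 to 9, left 3 to 6, down 1 to 11, right 1 to 12 — 7 moves in all.
Check: order respected (4 at step 1, 6 at step 5); 7 moves as required.

3, 4, 9, 8, 7, 6, 11, 12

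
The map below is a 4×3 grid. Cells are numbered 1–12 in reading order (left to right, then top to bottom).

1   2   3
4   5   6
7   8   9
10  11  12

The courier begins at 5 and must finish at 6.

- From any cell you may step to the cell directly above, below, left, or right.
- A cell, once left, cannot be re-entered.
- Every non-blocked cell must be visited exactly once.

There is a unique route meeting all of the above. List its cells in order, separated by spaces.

5 8 9 12 11 10 7 4 1 2 3 6

Need to visit all 12 open cells exactly once, starting at 5 and ending at 6.
Cell 10 has only two open neighbours (7 and 11), so the path must pass straight through it: one of those is the cell it's entered from and the other is where it exits.
Route from 5: down to 8, right to 9, down to 12, 2× left (reaching 10), 3× up (reaching 1), 2× right (reaching 3), down to 6 — 11 moves in all.
Check: all 12 open cells covered.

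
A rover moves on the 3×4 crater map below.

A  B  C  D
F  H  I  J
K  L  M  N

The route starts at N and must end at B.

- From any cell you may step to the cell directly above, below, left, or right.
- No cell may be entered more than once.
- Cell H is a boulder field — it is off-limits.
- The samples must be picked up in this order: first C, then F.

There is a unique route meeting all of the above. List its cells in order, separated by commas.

N, J, D, C, I, M, L, K, F, A, B

The waypoints must appear in the order C, F, with no cell reused.
Route from N: up 2 to D, left 1 to C, down 2 to M, left 2 to K, up 2 to A, right 1 to B — 10 moves in all.
Check: order respected (C at step 3, F at step 8).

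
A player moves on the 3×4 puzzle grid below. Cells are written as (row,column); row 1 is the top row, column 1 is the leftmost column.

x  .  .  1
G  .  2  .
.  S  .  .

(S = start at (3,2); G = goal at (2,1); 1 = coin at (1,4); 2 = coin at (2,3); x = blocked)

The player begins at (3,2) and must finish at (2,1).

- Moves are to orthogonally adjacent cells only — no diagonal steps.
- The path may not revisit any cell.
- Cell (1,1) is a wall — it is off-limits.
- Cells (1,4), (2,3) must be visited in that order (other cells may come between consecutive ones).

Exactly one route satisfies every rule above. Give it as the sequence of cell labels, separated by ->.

The waypoints must appear in the order (1,4), (2,3), with no cell reused.
Route from (3,2): 2× right (reaching (3,4)), 2× up (reaching (1,4)), left to (1,3), down to (2,3), 2× left (reaching (2,1)) — 8 moves in all.
Check: order respected (1 at step 4, 2 at step 6).

(3,2) -> (3,3) -> (3,4) -> (2,4) -> (1,4) -> (1,3) -> (2,3) -> (2,2) -> (2,1)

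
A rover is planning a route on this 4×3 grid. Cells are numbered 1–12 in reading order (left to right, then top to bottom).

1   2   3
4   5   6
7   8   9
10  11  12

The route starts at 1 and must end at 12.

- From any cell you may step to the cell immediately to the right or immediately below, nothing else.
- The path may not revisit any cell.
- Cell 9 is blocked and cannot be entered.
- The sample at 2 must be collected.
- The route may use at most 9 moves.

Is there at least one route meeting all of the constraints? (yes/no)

yes

One route that works: 1 → 2 → 5 → 8 → 11 → 12.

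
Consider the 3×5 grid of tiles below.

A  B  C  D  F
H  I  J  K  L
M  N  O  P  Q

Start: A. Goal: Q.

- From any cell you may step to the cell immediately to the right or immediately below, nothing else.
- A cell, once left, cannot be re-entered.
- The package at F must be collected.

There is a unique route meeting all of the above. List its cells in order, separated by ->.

A -> B -> C -> D -> F -> L -> Q

Moves only go right or down, so the column and row indices never decrease.
Route from A: right 4 to F, down 2 to Q — 6 moves in all.
Check: all required cells visited.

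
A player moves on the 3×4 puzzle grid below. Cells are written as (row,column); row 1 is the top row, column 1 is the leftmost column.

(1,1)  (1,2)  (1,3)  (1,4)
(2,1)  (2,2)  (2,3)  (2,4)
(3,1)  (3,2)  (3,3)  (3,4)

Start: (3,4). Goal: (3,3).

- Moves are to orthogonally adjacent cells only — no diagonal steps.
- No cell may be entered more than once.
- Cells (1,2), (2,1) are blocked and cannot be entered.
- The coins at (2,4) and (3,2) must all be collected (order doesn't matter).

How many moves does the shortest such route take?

Any route passes through (2,4) and (3,2) in some order between (3,4) and (3,3). Summing Manhattan distances along each leg and taking the cheapest ordering ((3,4) → (2,4) → (3,2) → (3,3)) gives a lower bound of 1 + 3 + 1 = 5 moves.
A route of 5 moves achieves this: (3,4) → (2,4) → (2,3) → (2,2) → (3,2) → (3,3).
Since 5 matches the lower bound, it is optimal.

5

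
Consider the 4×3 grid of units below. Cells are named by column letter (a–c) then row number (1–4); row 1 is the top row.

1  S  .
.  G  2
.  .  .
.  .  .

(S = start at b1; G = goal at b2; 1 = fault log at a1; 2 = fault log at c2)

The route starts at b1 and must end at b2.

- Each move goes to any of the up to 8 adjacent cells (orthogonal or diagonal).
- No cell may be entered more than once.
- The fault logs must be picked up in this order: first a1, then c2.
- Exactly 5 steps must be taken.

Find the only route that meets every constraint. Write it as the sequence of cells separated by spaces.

b1 a1 a2 b3 c2 b2

The waypoints must appear in the order a1, c2, with no cell reused.
Route from b1: left 1 to a1, down 1 to a2, down-right 1 to b3, up-right 1 to c2, left 1 to b2 — 5 moves in all.
Check: order respected (1 at step 1, 2 at step 4); 5 moves as required.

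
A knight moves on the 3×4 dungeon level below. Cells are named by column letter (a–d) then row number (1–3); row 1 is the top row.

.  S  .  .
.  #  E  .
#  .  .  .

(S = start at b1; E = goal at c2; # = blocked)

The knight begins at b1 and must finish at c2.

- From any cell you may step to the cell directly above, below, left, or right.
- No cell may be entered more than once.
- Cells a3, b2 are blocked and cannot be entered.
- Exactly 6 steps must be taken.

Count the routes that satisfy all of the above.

Need simple routes of exactly 6 moves from b1 to c2 (Manhattan distance 2, so 2 moves are spent on a detour and 2 undoing it).
Enumerating: b1 c1 d1 d2 d3 c3 c2.
That gives 1 route.

1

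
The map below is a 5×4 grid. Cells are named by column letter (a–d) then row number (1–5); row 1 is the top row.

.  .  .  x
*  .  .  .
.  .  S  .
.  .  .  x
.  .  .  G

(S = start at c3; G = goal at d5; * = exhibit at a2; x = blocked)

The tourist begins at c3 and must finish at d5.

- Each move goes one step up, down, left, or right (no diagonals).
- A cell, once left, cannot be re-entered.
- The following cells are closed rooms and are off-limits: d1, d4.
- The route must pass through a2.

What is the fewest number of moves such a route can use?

Any route passes through a2 somewhere between c3 and d5. Summing Manhattan distances along the two legs (c3 → a2 → d5) gives a lower bound of 3 + 6 = 9 moves.
A route of 9 moves achieves this: c3 → c2 → b2 → a2 → a3 → a4 → a5 → b5 → c5 → d5.
Since 9 matches the lower bound, it is optimal.

9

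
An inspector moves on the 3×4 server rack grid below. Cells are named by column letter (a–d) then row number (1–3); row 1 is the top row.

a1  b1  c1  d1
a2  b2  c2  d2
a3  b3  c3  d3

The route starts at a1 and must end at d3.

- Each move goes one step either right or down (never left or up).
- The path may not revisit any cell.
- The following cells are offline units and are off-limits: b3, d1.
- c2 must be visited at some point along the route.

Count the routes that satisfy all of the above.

A right/down-only route from a1 to d3 makes exactly 2 down-moves and 3 right-moves in some order.
With no other constraints that would be C(5,2) = 10 routes.
Split at c2 and multiply the segment counts (each segment already excludes blocked cells): a1→c2: 3; c2→d3: 2; product = 6.
That gives 6 routes.

6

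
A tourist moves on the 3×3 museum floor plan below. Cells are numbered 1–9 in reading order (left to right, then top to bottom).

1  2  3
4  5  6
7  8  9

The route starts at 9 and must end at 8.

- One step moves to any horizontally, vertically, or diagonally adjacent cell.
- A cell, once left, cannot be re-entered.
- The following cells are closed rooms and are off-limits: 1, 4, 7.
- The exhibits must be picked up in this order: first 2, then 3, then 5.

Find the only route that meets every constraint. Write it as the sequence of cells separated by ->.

The waypoints must appear in the order 2, 3, 5, with no cell reused.
Route from 9: up to 6, up-left to 2, right to 3, down-left to 5, down to 8 — 5 moves in all.
Check: order respected (2 at step 2, 3 at step 3, 5 at step 4).

9 -> 6 -> 2 -> 3 -> 5 -> 8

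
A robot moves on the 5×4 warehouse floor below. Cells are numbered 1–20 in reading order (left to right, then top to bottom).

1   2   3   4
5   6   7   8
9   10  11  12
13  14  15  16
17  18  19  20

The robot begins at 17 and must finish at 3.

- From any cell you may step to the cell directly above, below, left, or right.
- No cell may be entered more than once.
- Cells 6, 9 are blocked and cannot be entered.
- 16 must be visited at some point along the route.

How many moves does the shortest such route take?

Any route passes through 16 somewhere between 17 and 3. Summing Manhattan distances along the two legs (17 → 16 → 3) gives a lower bound of 4 + 4 = 8 moves.
A route of 8 moves achieves this: 17 → 13 → 14 → 15 → 16 → 12 → 8 → 4 → 3.
Since 8 matches the lower bound, it is optimal.

8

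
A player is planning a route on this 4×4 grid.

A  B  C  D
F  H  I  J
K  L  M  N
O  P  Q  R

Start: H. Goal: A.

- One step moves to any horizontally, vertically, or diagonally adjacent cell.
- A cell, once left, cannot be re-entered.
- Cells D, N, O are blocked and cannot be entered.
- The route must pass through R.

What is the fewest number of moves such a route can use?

Any route passes through R somewhere between H and A. Summing Chebyshev distances along the two legs (H → R → A) gives a lower bound of 2 + 3 = 5 moves.
The shortest route satisfying every rule uses 6 moves: H → M → R → Q → L → F → A.
The no-revisit rule (legs can't share cells) pushes the minimum above the 5-move bound; an exhaustive check rules out every length from 5 to 5, leaving 6 as the minimum.

6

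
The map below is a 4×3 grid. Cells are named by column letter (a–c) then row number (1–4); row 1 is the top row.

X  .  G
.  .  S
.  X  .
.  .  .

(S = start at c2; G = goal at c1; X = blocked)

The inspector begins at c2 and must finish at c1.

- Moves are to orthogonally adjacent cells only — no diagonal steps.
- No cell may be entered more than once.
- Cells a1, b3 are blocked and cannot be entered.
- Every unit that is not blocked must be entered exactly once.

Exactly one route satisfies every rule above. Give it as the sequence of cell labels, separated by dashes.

Need to visit all 10 open cells exactly once, starting at c2 and ending at c1.
Cell a4 has only two open neighbours (a3 and b4), so the path must pass straight through it: one of those is the cell it's entered from and the other is where it exits.
Route from c2: down 2 to c4, left 2 to a4, up 2 to a2, right 1 to b2, up 1 to b1, right 1 to c1 — 9 moves in all.
Check: all 10 open cells covered.

c2 - c3 - c4 - b4 - a4 - a3 - a2 - b2 - b1 - c1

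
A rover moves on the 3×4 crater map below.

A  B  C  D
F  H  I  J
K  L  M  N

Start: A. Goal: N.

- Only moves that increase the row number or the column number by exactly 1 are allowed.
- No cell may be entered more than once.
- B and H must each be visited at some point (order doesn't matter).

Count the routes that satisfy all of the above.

A right/down-only route from A to N makes exactly 2 down-moves and 3 right-moves in some order.
With no other constraints that would be C(5,2) = 10 routes.
A monotone route can only reach the required cells in the order B, H, so split there and multiply the segment counts: A→B: 1; B→H: 1; H→N: 3; product = 3.
That gives 3 routes.

3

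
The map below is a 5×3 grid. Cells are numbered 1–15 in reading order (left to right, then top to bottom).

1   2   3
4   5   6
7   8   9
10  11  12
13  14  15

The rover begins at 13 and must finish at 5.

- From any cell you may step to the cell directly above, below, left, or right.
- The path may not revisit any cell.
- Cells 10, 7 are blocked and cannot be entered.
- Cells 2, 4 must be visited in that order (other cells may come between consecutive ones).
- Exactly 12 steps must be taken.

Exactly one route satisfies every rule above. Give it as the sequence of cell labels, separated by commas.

The waypoints must appear in the order 2, 4, with no cell reused.
Route from 13: right 2 to 15, up 1 to 12, left 1 to 11, up 1 to 8, right 1 to 9, up 2 to 3, left 2 to 1, down 1 to 4, right 1 to 5 — 12 moves in all.
Check: order respected (2 at step 9, 4 at step 11); 12 moves as required.

13, 14, 15, 12, 11, 8, 9, 6, 3, 2, 1, 4, 5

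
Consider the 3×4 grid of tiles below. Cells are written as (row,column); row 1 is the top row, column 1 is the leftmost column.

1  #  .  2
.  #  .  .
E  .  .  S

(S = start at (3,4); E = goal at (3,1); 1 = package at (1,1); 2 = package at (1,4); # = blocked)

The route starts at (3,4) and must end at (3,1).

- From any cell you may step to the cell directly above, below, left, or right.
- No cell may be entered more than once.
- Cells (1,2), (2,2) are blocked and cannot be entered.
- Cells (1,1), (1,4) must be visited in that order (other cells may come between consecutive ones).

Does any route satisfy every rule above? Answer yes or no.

(1,1) must be visited but has only one open neighbour ((2,1)), and it is neither the start nor the goal — the route would have to enter and leave through (2,1), re-entering it.

no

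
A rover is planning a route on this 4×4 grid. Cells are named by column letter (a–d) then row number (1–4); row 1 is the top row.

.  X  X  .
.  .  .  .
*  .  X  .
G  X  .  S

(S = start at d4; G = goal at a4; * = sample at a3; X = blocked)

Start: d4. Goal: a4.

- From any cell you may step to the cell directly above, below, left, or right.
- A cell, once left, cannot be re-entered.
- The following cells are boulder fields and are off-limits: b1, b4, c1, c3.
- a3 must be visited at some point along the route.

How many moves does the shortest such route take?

7

Any route passes through a3 somewhere between d4 and a4. Summing Manhattan distances along the two legs (d4 → a3 → a4) gives a lower bound of 4 + 1 = 5 moves.
That bound ignores the blocked cells. Measuring each leg by the fewest moves that actually steer around them (d4→a3: 6; a3→a4: 1) raises the lower bound to 7.
A route of 7 moves exists: d4 → d3 → d2 → c2 → b2 → b3 → a3 → a4.
Since 7 matches that lower bound, it is optimal.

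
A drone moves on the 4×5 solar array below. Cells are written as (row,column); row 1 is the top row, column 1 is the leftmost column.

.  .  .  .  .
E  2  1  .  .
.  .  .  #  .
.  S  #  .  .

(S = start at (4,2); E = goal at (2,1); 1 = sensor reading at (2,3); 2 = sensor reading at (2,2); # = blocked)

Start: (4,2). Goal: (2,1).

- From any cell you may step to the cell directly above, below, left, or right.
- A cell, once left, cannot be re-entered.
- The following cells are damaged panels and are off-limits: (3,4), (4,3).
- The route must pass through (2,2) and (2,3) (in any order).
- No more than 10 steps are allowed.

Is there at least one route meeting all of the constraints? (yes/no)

yes

One route that works: (4,2) → (3,2) → (3,3) → (2,3) → (2,2) → (2,1).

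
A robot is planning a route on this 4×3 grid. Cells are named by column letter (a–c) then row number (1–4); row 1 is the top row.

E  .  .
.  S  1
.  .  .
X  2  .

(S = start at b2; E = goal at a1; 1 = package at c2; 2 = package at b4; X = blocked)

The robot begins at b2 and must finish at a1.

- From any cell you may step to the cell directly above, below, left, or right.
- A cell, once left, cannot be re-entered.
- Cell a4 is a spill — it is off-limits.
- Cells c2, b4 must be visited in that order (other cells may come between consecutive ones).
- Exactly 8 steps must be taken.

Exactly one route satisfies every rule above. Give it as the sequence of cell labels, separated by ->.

b2 -> c2 -> c3 -> c4 -> b4 -> b3 -> a3 -> a2 -> a1

The waypoints must appear in the order c2, b4, with no cell reused.
Route from b2: right 1 to c2, down 2 to c4, left 1 to b4, up 1 to b3, left 1 to a3, up 2 to a1 — 8 moves in all.
Check: order respected (1 at step 1, 2 at step 4); 8 moves as required.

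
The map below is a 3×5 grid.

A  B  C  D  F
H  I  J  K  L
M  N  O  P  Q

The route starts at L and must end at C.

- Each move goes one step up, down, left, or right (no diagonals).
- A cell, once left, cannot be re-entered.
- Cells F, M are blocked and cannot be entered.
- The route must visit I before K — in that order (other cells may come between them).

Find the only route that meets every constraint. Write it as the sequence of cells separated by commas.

L, Q, P, O, N, I, J, K, D, C

The waypoints must appear in the order I, K, with no cell reused.
Route from L: down to Q, 3× left (reaching N), up to I, 2× right (reaching K), up to D, left to C — 9 moves in all.
Check: order respected (I at step 5, K at step 7).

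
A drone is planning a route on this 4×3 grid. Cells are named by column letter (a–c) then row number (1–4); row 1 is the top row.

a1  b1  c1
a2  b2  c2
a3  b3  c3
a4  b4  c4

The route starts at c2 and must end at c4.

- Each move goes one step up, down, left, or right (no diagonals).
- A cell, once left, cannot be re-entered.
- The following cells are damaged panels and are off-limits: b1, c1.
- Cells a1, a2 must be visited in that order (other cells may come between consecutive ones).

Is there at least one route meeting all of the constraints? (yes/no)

no

a1 must be visited but has only one open neighbour (a2), and it is neither the start nor the goal — the route would have to enter and leave through a2, re-entering it.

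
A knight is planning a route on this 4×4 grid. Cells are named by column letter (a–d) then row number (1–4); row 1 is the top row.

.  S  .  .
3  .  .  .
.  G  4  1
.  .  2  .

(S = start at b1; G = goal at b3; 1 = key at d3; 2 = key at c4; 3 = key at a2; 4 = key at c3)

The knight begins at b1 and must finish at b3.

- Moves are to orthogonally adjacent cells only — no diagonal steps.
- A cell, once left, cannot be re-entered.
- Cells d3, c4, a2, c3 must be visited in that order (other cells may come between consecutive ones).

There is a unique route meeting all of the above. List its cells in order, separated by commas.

The waypoints must appear in the order d3, c4, a2, c3, with no cell reused.
Route from b1: 2× right (reaching d1), 3× down (reaching d4), 3× left (reaching a4), 2× up (reaching a2), 2× right (reaching c2), down to c3, left to b3 — 14 moves in all.
Check: order respected (1 at step 4, 2 at step 6, 3 at step 10, 4 at step 13).

b1, c1, d1, d2, d3, d4, c4, b4, a4, a3, a2, b2, c2, c3, b3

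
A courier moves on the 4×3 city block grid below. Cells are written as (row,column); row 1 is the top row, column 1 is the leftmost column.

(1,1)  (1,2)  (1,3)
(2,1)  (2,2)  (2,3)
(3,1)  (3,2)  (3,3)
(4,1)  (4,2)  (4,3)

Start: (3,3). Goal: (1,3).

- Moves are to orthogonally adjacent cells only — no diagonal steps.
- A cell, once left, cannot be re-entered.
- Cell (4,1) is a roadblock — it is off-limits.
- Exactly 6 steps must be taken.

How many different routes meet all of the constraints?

7

Need simple routes of exactly 6 moves from (3,3) to (1,3) (Manhattan distance 2, so 2 moves are spent on a detour and 2 undoing it).
Enumerating: (3,3) (2,3) (2,2) (2,1) (1,1) (1,2) (1,3) | (3,3) (4,3) (4,2) (3,2) (2,2) (1,2) (1,3) | (3,3) (4,3) (4,2) (3,2) (2,2) (2,3) (1,3) | (3,3) (3,2) (2,2) (2,1) (1,1) (1,2) (1,3) | (3,3) (3,2) (3,1) (2,1) (1,1) (1,2) (1,3) | (3,3) (3,2) (3,1) (2,1) (2,2) (1,2) (1,3) | (3,3) (3,2) (3,1) (2,1) (2,2) (2,3) (1,3).
That gives 7 routes.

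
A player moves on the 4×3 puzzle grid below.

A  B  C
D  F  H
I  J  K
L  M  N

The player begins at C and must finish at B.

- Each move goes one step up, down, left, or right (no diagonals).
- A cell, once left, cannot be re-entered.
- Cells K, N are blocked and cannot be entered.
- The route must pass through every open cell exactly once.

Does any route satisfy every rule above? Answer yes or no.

yes

One route that works: C → H → F → J → M → L → I → D → A → B.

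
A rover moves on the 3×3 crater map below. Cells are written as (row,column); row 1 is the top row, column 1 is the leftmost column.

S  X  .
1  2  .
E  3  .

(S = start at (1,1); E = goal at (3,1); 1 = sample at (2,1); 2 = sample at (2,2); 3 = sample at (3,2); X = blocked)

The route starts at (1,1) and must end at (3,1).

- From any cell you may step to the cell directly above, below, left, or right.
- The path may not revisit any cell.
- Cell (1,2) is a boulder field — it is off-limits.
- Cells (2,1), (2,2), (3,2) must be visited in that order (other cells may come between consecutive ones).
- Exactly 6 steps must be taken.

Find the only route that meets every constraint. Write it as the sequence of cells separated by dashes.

The waypoints must appear in the order (2,1), (2,2), (3,2), with no cell reused.
Route from (1,1): down 1 to (2,1), right 2 to (2,3), down 1 to (3,3), left 2 to (3,1) — 6 moves in all.
Check: order respected (1 at step 1, 2 at step 2, 3 at step 5); 6 moves as required.

(1,1) - (2,1) - (2,2) - (2,3) - (3,3) - (3,2) - (3,1)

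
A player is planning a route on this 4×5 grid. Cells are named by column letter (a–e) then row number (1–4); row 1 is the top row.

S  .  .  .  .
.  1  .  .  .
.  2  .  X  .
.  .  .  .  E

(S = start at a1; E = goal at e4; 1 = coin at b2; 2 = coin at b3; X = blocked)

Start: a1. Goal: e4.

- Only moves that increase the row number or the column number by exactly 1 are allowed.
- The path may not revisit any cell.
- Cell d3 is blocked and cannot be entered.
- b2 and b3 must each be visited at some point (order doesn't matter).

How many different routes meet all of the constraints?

A right/down-only route from a1 to e4 makes exactly 3 down-moves and 4 right-moves in some order.
With no other constraints that would be C(7,3) = 35 routes.
A monotone route can only reach the required cells in the order b2, b3, so split there and multiply the segment counts (each segment already excludes blocked cells): a1→b2: 2; b2→b3: 1; b3→e4: 2; product = 4.
That gives 4 routes.

4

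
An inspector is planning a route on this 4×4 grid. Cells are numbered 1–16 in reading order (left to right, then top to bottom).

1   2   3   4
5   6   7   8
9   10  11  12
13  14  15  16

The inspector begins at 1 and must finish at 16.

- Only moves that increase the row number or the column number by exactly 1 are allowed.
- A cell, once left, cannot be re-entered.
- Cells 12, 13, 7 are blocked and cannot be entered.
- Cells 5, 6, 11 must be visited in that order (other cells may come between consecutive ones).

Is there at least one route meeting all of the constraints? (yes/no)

yes

One route that works: 1 → 5 → 6 → 10 → 11 → 15 → 16.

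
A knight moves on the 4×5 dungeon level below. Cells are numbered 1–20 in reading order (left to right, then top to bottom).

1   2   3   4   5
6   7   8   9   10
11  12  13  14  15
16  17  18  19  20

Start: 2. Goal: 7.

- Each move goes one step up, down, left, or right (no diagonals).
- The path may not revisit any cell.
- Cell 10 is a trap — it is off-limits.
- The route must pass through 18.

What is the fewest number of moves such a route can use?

Any route passes through 18 somewhere between 2 and 7. Summing Manhattan distances along the two legs (2 → 18 → 7) gives a lower bound of 4 + 3 = 7 moves.
A route of 7 moves achieves this: 2 → 3 → 8 → 13 → 18 → 17 → 12 → 7.
Since 7 matches the lower bound, it is optimal.

7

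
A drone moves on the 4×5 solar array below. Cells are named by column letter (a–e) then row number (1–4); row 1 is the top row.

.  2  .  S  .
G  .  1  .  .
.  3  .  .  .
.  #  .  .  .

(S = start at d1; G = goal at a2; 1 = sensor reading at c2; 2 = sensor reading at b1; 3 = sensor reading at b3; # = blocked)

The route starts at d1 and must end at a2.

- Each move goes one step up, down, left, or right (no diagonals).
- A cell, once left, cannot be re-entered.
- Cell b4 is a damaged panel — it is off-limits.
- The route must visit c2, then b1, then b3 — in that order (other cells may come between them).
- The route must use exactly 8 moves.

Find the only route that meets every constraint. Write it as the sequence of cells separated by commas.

d1, d2, c2, c1, b1, b2, b3, a3, a2

The waypoints must appear in the order c2, b1, b3, with no cell reused.
Route from d1: down to d2, left to c2, up to c1, left to b1, 2× down (reaching b3), left to a3, up to a2 — 8 moves in all.
Check: order respected (1 at step 2, 2 at step 4, 3 at step 6); 8 moves as required.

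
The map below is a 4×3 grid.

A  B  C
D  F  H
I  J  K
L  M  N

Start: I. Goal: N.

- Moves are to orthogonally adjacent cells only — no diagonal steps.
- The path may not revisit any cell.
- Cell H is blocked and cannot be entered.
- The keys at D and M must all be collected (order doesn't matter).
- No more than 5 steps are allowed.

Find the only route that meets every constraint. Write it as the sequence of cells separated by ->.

I -> D -> F -> J -> M -> N

The 5-move cap with required stops at D, M leaves no slack for detours.
Route from I: up to D, right to F, 2× down (reaching M), right to N — 5 moves in all.
Check: all required cells visited; 5 ≤ 5 moves.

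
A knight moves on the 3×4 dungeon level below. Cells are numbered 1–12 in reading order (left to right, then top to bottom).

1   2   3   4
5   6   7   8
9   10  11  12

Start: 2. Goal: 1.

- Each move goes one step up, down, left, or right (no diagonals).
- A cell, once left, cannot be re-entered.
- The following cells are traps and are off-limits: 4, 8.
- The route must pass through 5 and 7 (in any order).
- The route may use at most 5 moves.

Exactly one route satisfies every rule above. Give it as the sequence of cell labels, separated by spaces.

The budget equals the shortest possible length, so every move has to be on a shortest route through the required cells.
Route from 2: right 1 to 3, down 1 to 7, left 2 to 5, up 1 to 1 — 5 moves in all.
Check: all required cells visited; 5 ≤ 5 moves.

2 3 7 6 5 1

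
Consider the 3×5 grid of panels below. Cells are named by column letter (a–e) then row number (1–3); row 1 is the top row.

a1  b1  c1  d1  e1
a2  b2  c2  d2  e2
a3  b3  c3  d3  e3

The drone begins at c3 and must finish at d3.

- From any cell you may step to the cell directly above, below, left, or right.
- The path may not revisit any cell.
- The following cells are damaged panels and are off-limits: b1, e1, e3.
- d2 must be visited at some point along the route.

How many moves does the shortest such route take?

3

Any route passes through d2 somewhere between c3 and d3. Summing Manhattan distances along the two legs (c3 → d2 → d3) gives a lower bound of 2 + 1 = 3 moves.
A route of 3 moves achieves this: c3 → c2 → d2 → d3.
Since 3 matches the lower bound, it is optimal.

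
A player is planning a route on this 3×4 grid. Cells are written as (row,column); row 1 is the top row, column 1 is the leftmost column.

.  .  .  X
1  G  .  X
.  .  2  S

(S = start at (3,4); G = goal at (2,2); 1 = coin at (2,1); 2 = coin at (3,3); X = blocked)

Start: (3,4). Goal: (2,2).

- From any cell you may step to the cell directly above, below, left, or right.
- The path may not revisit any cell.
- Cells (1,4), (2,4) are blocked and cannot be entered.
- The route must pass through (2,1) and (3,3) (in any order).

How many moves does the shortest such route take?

5

Any route passes through (2,1) and (3,3) in some order between (3,4) and (2,2). Summing Manhattan distances along each leg and taking the cheapest ordering ((3,4) → (3,3) → (2,1) → (2,2)) gives a lower bound of 1 + 3 + 1 = 5 moves.
A route of 5 moves achieves this: (3,4) → (3,3) → (3,2) → (3,1) → (2,1) → (2,2).
Since 5 matches the lower bound, it is optimal.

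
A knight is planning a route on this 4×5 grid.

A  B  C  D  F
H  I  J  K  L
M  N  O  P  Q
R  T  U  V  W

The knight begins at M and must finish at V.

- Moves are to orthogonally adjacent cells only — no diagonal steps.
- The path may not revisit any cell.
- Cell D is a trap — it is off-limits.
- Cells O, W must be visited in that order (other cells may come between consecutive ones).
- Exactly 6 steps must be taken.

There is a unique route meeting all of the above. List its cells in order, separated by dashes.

The waypoints must appear in the order O, W, with no cell reused.
Route from M: 4× right (reaching Q), down to W, left to V — 6 moves in all.
Check: order respected (O at step 2, W at step 5); 6 moves as required.

M - N - O - P - Q - W - V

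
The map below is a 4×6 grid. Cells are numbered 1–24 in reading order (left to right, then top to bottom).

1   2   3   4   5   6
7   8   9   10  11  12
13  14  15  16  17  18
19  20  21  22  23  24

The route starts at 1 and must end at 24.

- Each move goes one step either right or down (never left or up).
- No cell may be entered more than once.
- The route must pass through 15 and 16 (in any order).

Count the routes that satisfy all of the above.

18

A right/down-only route from 1 to 24 makes exactly 3 down-moves and 5 right-moves in some order.
With no other constraints that would be C(8,3) = 56 routes.
A monotone route can only reach the required cells in the order 15, 16, so split there and multiply the segment counts: 1→15: 6; 15→16: 1; 16→24: 3; product = 18.
That gives 18 routes.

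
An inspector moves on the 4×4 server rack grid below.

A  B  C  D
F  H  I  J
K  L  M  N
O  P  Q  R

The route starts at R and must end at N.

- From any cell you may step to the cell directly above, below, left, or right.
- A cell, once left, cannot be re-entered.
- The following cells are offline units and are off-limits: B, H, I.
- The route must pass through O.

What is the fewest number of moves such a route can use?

Any route passes through O somewhere between R and N. Summing Manhattan distances along the two legs (R → O → N) gives a lower bound of 3 + 4 = 7 moves.
A route of 7 moves achieves this: R → Q → P → O → K → L → M → N.
Since 7 matches the lower bound, it is optimal.

7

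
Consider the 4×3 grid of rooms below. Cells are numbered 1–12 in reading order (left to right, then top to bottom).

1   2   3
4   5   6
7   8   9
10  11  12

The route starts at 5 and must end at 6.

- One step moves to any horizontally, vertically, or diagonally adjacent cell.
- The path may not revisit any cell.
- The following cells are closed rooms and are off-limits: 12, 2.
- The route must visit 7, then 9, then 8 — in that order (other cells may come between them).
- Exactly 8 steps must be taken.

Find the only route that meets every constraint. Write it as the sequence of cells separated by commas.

The waypoints must appear in the order 7, 9, 8, with no cell reused.
Route from 5: up-left 1 to 1, down 3 to 10, right 1 to 11, up-right 1 to 9, left 1 to 8, up-right 1 to 6 — 8 moves in all.
Check: order respected (7 at step 3, 9 at step 6, 8 at step 7); 8 moves as required.

5, 1, 4, 7, 10, 11, 9, 8, 6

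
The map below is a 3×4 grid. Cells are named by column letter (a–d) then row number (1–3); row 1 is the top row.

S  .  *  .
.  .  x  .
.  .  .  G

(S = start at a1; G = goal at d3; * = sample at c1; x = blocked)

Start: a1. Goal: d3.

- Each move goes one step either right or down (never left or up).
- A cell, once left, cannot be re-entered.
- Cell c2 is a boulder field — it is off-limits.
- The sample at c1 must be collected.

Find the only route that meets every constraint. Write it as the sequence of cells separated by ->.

a1 -> b1 -> c1 -> d1 -> d2 -> d3

Moves only go right or down, so the column and row indices never decrease.
Route from a1: right 3 to d1, down 2 to d3 — 5 moves in all.
Check: all required cells visited.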